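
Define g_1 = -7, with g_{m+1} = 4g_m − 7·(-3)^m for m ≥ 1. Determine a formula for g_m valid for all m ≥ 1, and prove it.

Claim: g_m = -4^m + (-3)^m.

Base case: g_1 = -7, and -4^1 + (-3)^1 = -4 − 3 = -7.
Assume g_k = -4^k + (-3)^k for some k ≥ 1.
Then g_{k+1} = 4g_k − 7·(-3)^k = 4·(-4^k + (-3)^k) − 7·(-3)^k = -4^{k+1} + 4·(-3)^k − 7·(-3)^k = -4^{k+1} − 3·(-3)^k = -4^{k+1} + (-3)^{k+1}.
So the formula holds for k+1, and by induction g_m = -4^m + (-3)^m for all m ≥ 1.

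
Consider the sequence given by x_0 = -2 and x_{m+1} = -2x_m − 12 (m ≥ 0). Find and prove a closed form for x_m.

Claim: x_m = 2·(-2)^m − 4.

Base case: x_0 = -2, and 2·(-2)^0 − 4 = 2 − 4 = -2.
Assume x_k = 2·(-2)^k − 4 for some k ≥ 0.
Then x_{k+1} = -2x_k − 12 = -2·(2·(-2)^k − 4) − 12 = -4·(-2)^k + 8 − 12 = 2·(-2)^{k+1} − 4.
So the formula holds for k+1, and by induction x_m = 2·(-2)^m − 4 for all m ≥ 0.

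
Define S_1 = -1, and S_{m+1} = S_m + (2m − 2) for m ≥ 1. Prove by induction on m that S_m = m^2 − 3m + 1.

Base case: S_1 = -1, and 1^2 − 3·1 + 1 = -1.
Assume S_j = j^2 − 3j + 1.
Then S_{j+1} = S_j + (2j − 2) = (j^2 − 3j + 1) + (2j − 2) = j^2 − j − 1,
and (j+1)^2 − 3·(j+1) + 1 = j^2 − j − 1.
By induction, S_m = m^2 − 3m + 1 for all m ≥ 1.

S_m = m^2 − 3m + 1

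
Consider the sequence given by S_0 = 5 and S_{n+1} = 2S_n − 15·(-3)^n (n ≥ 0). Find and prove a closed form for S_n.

Claim: S_n = 2·2^n + 3·(-3)^n.

Base case: S_0 = 5, and 2·2^0 + 3·(-3)^0 = 2 + 3 = 5.
Assume S_k = 2·2^k + 3·(-3)^k for some k ≥ 0.
Then S_{k+1} = 2S_k − 15·(-3)^k = 2·(2·2^k + 3·(-3)^k) − 15·(-3)^k = 2·2^{k+1} + 6·(-3)^k − 15·(-3)^k = 2·2^{k+1} − 9·(-3)^k = 2·2^{k+1} + 3·(-3)^{k+1}.
So the formula holds for k+1, and by induction S_n = 2·2^n + 3·(-3)^n for all n ≥ 0.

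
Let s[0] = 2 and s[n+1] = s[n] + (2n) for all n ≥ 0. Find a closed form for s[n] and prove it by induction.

Claim: s[n] = n^2 − n + 2.

Base case: s[0] = 2, and 0^2 − 0 + 2 = 2.
Assume s[k] = k^2 − k + 2.
Then s[k+1] = s[k] + (2k) = (k^2 − k + 2) + (2k) = k^2 + k + 2,
and (k+1)^2 − (k+1) + 2 = k^2 + k + 2.
Hence s[n] = n^2 − n + 2 for every n ≥ 0, by induction.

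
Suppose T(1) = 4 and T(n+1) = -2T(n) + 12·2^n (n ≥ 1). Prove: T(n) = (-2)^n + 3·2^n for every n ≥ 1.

Base case: T(1) = 4, and (-2)^1 + 3·2^1 = -2 + 6 = 4.
Assume T(j) = (-2)^j + 3·2^j for some j ≥ 1.
Then T(j+1) = -2T(j) + 12·2^j = -2·((-2)^j + 3·2^j) + 12·2^j = (-2)^{j+1} − 6·2^j + 12·2^j = (-2)^{j+1} + 6·2^j = (-2)^{j+1} + 3·2^{j+1}.
Hence T(n) = (-2)^n + 3·2^n for every n ≥ 1, by induction.

T(n) = (-2)^n + 3·2^n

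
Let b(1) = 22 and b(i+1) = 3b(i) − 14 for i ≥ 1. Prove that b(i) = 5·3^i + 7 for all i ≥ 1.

Base case: b(1) = 22, and 5·3^1 + 7 = 15 + 7 = 22.
Assume b(r) = 5·3^r + 7 for some r ≥ 1.
Then b(r+1) = 3b(r) − 14 = 3·(5·3^r + 7) − 14 = 15·3^r + 21 − 14 = 5·3^{r+1} + 7.
By induction, b(i) = 5·3^i + 7 for all i ≥ 1.

b(i) = 5·3^i + 7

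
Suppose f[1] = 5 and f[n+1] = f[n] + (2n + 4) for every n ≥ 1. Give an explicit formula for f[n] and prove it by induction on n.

Claim: f[n] = n^2 + 3n + 1.

Base case: f[1] = 5, and 1^2 + 3·1 + 1 = 5.
Assume f[r] = r^2 + 3r + 1.
Then f[r+1] = f[r] + (2r + 4) = (r^2 + 3r + 1) + (2r + 4) = r^2 + 5r + 5,
and (r+1)^2 + 3·(r+1) + 1 = r^2 + 5r + 5.
Hence f[n] = n^2 + 3n + 1 for every n ≥ 1, by induction.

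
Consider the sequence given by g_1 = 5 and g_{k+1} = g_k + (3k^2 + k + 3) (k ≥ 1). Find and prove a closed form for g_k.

Claim: g_k = k^3 − k^2 + 3k + 2.

Base case: g_1 = 5, and 1^3 − 1^2 + 3·1 + 2 = 5.
Assume g_j = j^3 − j^2 + 3j + 2.
Then g_{j+1} = g_j + (3j^2 + j + 3) = (j^3 − j^2 + 3j + 2) + (3j^2 + j + 3) = j^3 + 2j^2 + 4j + 5,
and (j+1)^3 − (j+1)^2 + 3·(j+1) + 2 = j^3 + 2j^2 + 4j + 5.
This completes the inductive step, so g_k = k^3 − k^2 + 3k + 2 for all k ≥ 1.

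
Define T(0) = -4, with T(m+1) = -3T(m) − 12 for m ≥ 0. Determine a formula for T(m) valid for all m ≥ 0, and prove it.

Claim: T(m) = -(-3)^m − 3.

Base case: T(0) = -4, and -(-3)^0 − 3 = -1 − 3 = -4.
Assume T(j) = -(-3)^j − 3 for some j ≥ 0.
Then T(j+1) = -3T(j) − 12 = -3·(-(-3)^j − 3) − 12 = 3·(-3)^j + 9 − 12 = -(-3)^{j+1} − 3.
So the formula holds for j+1, and by induction T(m) = -(-3)^m − 3 for all m ≥ 0.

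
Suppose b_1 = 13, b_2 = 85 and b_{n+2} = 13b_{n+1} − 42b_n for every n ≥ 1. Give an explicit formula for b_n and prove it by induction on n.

Claim: b_n = 6^n + 7^n.

Base cases: b_1 = 13 and 6^1 + 7^1 = 13; b_2 = 85 and 6^2 + 7^2 = 85.
Assume b_j = 6^j + 7^j for all 1 ≤ j ≤ m, where m ≥ 2.
Then b_{m+1} = 13b_m − 42b_{m−1} = 13·(6^m + 7^m) − 42·(6^{m−1} + 7^{m−1}) = (13·6 − 42)6^{m−1} + (13·7 − 42)7^{m−1} = 36·6^{m−1} + 49·7^{m−1} = 6^{m+1} + 7^{m+1}.
So the formula holds for m+1, and by strong induction b_n = 6^n + 7^n for all n ≥ 1.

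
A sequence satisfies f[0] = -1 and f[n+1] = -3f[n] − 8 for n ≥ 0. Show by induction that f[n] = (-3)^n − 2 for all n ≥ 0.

Base case: f[0] = -1, and (-3)^0 − 2 = 1 − 2 = -1.
Assume f[j] = (-3)^j − 2 for some j ≥ 0.
Then f[j+1] = -3f[j] − 8 = -3·((-3)^j − 2) − 8 = -3·(-3)^j + 6 − 8 = (-3)^{j+1} − 2.
This completes the inductive step, so f[n] = (-3)^n − 2 for all n ≥ 0.

f[n] = (-3)^n − 2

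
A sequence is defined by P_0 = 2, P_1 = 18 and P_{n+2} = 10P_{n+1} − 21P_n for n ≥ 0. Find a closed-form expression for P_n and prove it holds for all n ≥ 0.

Claim: P_n = 3·7^n − 3^n.

Base cases: P_0 = 2 and 3·7^0 − 3^0 = 2; P_1 = 18 and 3·7^1 − 3^1 = 18.
Assume P_i = 3·7^i − 3^i for all 0 ≤ i ≤ j, where j ≥ 1.
Then P_{j+1} = 10P_j − 21P_{j−1} = 10·(3·7^j − 3^j) − 21·(3·7^{j−1} − 3^{j−1}) = 3·(10·7 − 21)7^{j−1} − (10·3 − 21)3^{j−1} = 147·7^{j−1} − 9·3^{j−1} = 3·7^{j+1} − 3^{j+1}.
This completes the inductive step, so P_n = 3·7^n − 3^n for all n ≥ 0.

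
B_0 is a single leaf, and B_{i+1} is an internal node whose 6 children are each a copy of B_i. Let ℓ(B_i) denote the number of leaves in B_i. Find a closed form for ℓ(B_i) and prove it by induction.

Claim: ℓ(B_i) = 6^i.

Base case: ℓ(B_0) = 1, and 6^0 = 1.
Assume ℓ(B_k) = 6^k.
Then ℓ(B_{k+1}) = 6·ℓ(B_k) = 6·6^k = 6^{k+1}.
Hence ℓ(B_i) = 6^i for every i ≥ 0, by induction.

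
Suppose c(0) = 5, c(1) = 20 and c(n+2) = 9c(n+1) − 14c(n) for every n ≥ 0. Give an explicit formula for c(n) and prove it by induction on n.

Claim: c(n) = 3·2^n + 2·7^n.

Base cases: c(0) = 5 and 3·2^0 + 2·7^0 = 5; c(1) = 20 and 3·2^1 + 2·7^1 = 20.
Assume c(j) = 3·2^j + 2·7^j for all 0 ≤ j ≤ k, where k ≥ 1.
Then c(k+1) = 9c(k) − 14c(k−1) = 9·(3·2^k + 2·7^k) − 14·(3·2^{k−1} + 2·7^{k−1}) = 3·(9·2 − 14)2^{k−1} + 2·(9·7 − 14)7^{k−1} = 12·2^{k−1} + 98·7^{k−1} = 3·2^{k+1} + 2·7^{k+1}.
This completes the inductive step, so c(n) = 3·2^n + 2·7^n for all n ≥ 0.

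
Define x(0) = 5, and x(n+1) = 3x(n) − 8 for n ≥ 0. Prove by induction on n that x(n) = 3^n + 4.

Base case: x(0) = 5, and 3^0 + 4 = 1 + 4 = 5.
Assume x(j) = 3^j + 4 for some j ≥ 0.
Then x(j+1) = 3x(j) − 8 = 3·(3^j + 4) − 8 = 3^{j+1} + 12 − 8 = 3^{j+1} + 4.
Hence x(n) = 3^n + 4 for every n ≥ 0, by induction.

x(n) = 3^n + 4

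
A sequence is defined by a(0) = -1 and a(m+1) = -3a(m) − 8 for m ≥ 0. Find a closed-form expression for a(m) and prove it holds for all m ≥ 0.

Claim: a(m) = (-3)^m − 2.

Base case: a(0) = -1, and (-3)^0 − 2 = 1 − 2 = -1.
Assume a(r) = (-3)^r − 2 for some r ≥ 0.
Then a(r+1) = -3a(r) − 8 = -3·((-3)^r − 2) − 8 = -3·(-3)^r + 6 − 8 = (-3)^{r+1} − 2.
By induction, a(m) = (-3)^m − 2 for all m ≥ 0.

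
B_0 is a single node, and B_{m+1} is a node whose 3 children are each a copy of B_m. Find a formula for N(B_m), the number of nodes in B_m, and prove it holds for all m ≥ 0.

Claim: N(B_m) = (3^{m+1} − 1)/2.

Base case: N(B_0) = 1, and (3^{0+1} − 1)/2 = 1.
Assume N(B_r) = (3^{r+1} − 1)/2.
Then N(B_{r+1}) = 1 + 3N(B_r) = 1 + 3·(3^{r+1} − 1)/2 = 1 + (3^{r+2} − 3)/2 = (2 + 3^{r+2} − 3)/2 = (3^{r+2} − 1)/2.
By induction, N(B_m) = (3^{m+1} − 1)/2 for all m ≥ 0.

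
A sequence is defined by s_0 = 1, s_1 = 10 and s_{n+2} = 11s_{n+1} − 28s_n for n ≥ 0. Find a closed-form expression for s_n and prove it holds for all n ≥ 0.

Claim: s_n = -4^n + 2·7^n.

Base cases: s_0 = 1 and -4^0 + 2·7^0 = 1; s_1 = 10 and -4^1 + 2·7^1 = 10.
Assume s_j = -4^j + 2·7^j for all 0 ≤ j ≤ r, where r ≥ 1.
Then s_{r+1} = 11s_r − 28s_{r−1} = 11·(-4^r + 2·7^r) − 28·(-4^{r−1} + 2·7^{r−1}) = -(11·4 − 28)4^{r−1} + 2·(11·7 − 28)7^{r−1} = -16·4^{r−1} + 98·7^{r−1} = -4^{r+1} + 2·7^{r+1}.
Hence s_n = -4^n + 2·7^n for every n ≥ 0, by strong induction.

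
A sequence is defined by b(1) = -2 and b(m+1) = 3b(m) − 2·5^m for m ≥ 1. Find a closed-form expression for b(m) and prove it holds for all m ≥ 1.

Claim: b(m) = 3^m − 5^m.

Base case: b(1) = -2, and 3^1 − 5^1 = 3 − 5 = -2.
Assume b(r) = 3^r − 5^r for some r ≥ 1.
Then b(r+1) = 3b(r) − 2·5^r = 3·(3^r − 5^r) − 2·5^r = 3^{r+1} − 3·5^r − 2·5^r = 3^{r+1} − 5·5^r = 3^{r+1} − 5^{r+1}.
So the formula holds for r+1, and by induction b(m) = 3^m − 5^m for all m ≥ 1.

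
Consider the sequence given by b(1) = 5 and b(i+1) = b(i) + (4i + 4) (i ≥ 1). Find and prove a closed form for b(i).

Claim: b(i) = 2i^2 + 2i + 1.

Base case: b(1) = 5, and 2·1^2 + 2·1 + 1 = 5.
Assume b(m) = 2m^2 + 2m + 1.
Then b(m+1) = b(m) + (4m + 4) = (2m^2 + 2m + 1) + (4m + 4) = 2m^2 + 6m + 5,
and 2·(m+1)^2 + 2·(m+1) + 1 = 2m^2 + 6m + 5.
Hence b(i) = 2i^2 + 2i + 1 for every i ≥ 1, by induction.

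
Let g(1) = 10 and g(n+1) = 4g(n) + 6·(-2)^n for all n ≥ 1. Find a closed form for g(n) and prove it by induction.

Claim: g(n) = 2·4^n − (-2)^n.

Base case: g(1) = 10, and 2·4^1 − (-2)^1 = 8 + 2 = 10.
Assume g(m) = 2·4^m − (-2)^m for some m ≥ 1.
Then g(m+1) = 4g(m) + 6·(-2)^m = 4·(2·4^m − (-2)^m) + 6·(-2)^m = 2·4^{m+1} − 4·(-2)^m + 6·(-2)^m = 2·4^{m+1} + 2·(-2)^m = 2·4^{m+1} − (-2)^{m+1}.
Hence g(n) = 2·4^n − (-2)^n for every n ≥ 1, by induction.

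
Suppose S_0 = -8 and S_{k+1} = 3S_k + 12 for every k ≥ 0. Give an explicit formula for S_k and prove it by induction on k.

Claim: S_k = -2·3^k − 6.

Base case: S_0 = -8, and -2·3^0 − 6 = -2 − 6 = -8.
Assume S_r = -2·3^r − 6 for some r ≥ 0.
Then S_{r+1} = 3S_r + 12 = 3·(-2·3^r − 6) + 12 = -6·3^r − 18 + 12 = -2·3^{r+1} − 6.
By induction, S_k = -2·3^k − 6 for all k ≥ 0.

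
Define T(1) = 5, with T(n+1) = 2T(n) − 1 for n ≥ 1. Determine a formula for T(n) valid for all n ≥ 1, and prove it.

Claim: T(n) = 2^{n+1} + 1.

Base case: T(1) = 5, and 2^{1+1} + 1 = 4 + 1 = 5.
Assume T(j) = 2^{j+1} + 1 for some j ≥ 1.
Then T(j+1) = 2T(j) − 1 = 2·(2^{j+1} + 1) − 1 = 2^{j+2} + 2 − 1 = 2^{j+2} + 1.
Hence T(n) = 2^{n+1} + 1 for every n ≥ 1, by induction.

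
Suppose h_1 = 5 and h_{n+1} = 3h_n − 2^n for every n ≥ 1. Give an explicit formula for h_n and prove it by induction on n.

Claim: h_n = 3^n + 2^n.

Base case: h_1 = 5, and 3^1 + 2^1 = 3 + 2 = 5.
Assume h_r = 3^r + 2^r for some r ≥ 1.
Then h_{r+1} = 3h_r − 2^r = 3·(3^r + 2^r) − 2^r = 3^{r+1} + 3·2^r − 2^r = 3^{r+1} + 2·2^r = 3^{r+1} + 2^{r+1}.
So the formula holds for r+1, and by induction h_n = 3^n + 2^n for all n ≥ 1.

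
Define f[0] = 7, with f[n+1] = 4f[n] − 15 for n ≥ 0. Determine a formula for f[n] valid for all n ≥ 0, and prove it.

Claim: f[n] = 2·4^n + 5.

Base case: f[0] = 7, and 2·4^0 + 5 = 2 + 5 = 7.
Assume f[r] = 2·4^r + 5 for some r ≥ 0.
Then f[r+1] = 4f[r] − 15 = 4·(2·4^r + 5) − 15 = 8·4^r + 20 − 15 = 2·4^{r+1} + 5.
By induction, f[n] = 2·4^n + 5 for all n ≥ 0.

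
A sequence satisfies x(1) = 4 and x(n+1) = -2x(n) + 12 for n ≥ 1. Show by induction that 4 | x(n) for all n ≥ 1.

Base case: x(1) = 4 = 4·1, so 4 | x(1).
Assume 4 | x(j), so x(j) = 4t for some integer t.
Then x(j+1) = -2x(j) + 12 = -2·(4t) + 12 = 4(-2t + 3), so 4 | x(j+1).
Hence 4 | x(n) for every n ≥ 1, by induction.

4 | x(n)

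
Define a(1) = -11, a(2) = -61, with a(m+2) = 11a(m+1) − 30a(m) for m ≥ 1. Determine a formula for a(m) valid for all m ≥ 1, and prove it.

Claim: a(m) = -6^m − 5^m.

Base cases: a(1) = -11 and -6^1 − 5^1 = -11; a(2) = -61 and -6^2 − 5^2 = -61.
Assume a(j) = -6^j − 5^j for all 1 ≤ j ≤ r, where r ≥ 2.
Then a(r+1) = 11a(r) − 30a(r−1) = 11·(-6^r − 5^r) − 30·(-6^{r−1} − 5^{r−1}) = -(11·6 − 30)6^{r−1} − (11·5 − 30)5^{r−1} = -36·6^{r−1} − 25·5^{r−1} = -6^{r+1} − 5^{r+1}.
Hence a(m) = -6^m − 5^m for every m ≥ 1, by strong induction.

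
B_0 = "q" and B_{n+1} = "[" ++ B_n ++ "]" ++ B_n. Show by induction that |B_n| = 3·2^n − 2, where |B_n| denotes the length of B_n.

Base case: |B_0| = 1, and 3·2^0 − 2 = 1.
Assume |B_j| = 3·2^j − 2.
Then |B_{j+1}| = 1 + |B_j| + 1 + |B_j| = 2|B_j| + 2 = 2(3·2^j − 2) + 2 = 3·2^{j+1} − 4 + 2 = 3·2^{j+1} − 2.
This completes the inductive step, so |B_n| = 3·2^n − 2 for all n ≥ 0.

|B_n| = 3·2^n − 2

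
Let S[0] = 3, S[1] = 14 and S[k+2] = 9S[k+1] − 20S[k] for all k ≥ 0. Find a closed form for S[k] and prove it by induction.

Claim: S[k] = 2·5^k + 4^k.

Base cases: S[0] = 3 and 2·5^0 + 4^0 = 3; S[1] = 14 and 2·5^1 + 4^1 = 14.
Assume S[i] = 2·5^i + 4^i for all 0 ≤ i ≤ j, where j ≥ 1.
Then S[j+1] = 9S[j] − 20S[j−1] = 9·(2·5^j + 4^j) − 20·(2·5^{j−1} + 4^{j−1}) = 2·(9·5 − 20)5^{j−1} + (9·4 − 20)4^{j−1} = 50·5^{j−1} + 16·4^{j−1} = 2·5^{j+1} + 4^{j+1}.
So the formula holds for j+1, and by strong induction S[k] = 2·5^k + 4^k for all k ≥ 0.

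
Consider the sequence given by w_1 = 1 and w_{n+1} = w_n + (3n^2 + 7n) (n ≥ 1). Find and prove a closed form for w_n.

Claim: w_n = n^3 + 2n^2 − 3n + 1.

Base case: w_1 = 1, and 1^3 + 2·1^2 − 3·1 + 1 = 1.
Assume w_k = k^3 + 2k^2 − 3k + 1.
Then w_{k+1} = w_k + (3k^2 + 7k) = (k^3 + 2k^2 − 3k + 1) + (3k^2 + 7k) = k^3 + 5k^2 + 4k + 1,
and (k+1)^3 + 2·(k+1)^2 − 3·(k+1) + 1 = k^3 + 5k^2 + 4k + 1.
This completes the inductive step, so w_n = n^3 + 2n^2 − 3n + 1 for all n ≥ 1.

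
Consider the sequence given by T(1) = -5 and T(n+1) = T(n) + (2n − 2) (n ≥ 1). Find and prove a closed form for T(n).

Claim: T(n) = n^2 − 3n − 3.

Base case: T(1) = -5, and 1^2 − 3·1 − 3 = -5.
Assume T(m) = m^2 − 3m − 3.
Then T(m+1) = T(m) + (2m − 2) = (m^2 − 3m − 3) + (2m − 2) = m^2 − m − 5,
and (m+1)^2 − 3·(m+1) − 3 = m^2 − m − 5.
This completes the inductive step, so T(n) = n^2 − 3n − 3 for all n ≥ 1.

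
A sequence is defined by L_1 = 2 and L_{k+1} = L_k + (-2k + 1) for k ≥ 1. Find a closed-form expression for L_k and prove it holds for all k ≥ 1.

Claim: L_k = -k^2 + 2k + 1.

Base case: L_1 = 2, and -1^2 + 2·1 + 1 = 2.
Assume L_j = -j^2 + 2j + 1.
Then L_{j+1} = L_j + (-2j + 1) = (-j^2 + 2j + 1) + (-2j + 1) = -j^2 + 2,
and -(j+1)^2 + 2·(j+1) + 1 = -j^2 + 2.
By induction, L_k = -k^2 + 2k + 1 for all k ≥ 1.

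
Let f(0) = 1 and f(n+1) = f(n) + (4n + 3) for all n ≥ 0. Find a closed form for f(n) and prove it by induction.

Claim: f(n) = 2n^2 + n + 1.

Base case: f(0) = 1, and 2·0^2 + 0 + 1 = 1.
Assume f(m) = 2m^2 + m + 1.
Then f(m+1) = f(m) + (4m + 3) = (2m^2 + m + 1) + (4m + 3) = 2m^2 + 5m + 4,
and 2·(m+1)^2 + (m+1) + 1 = 2m^2 + 5m + 4.
Hence f(n) = 2n^2 + n + 1 for every n ≥ 0, by induction.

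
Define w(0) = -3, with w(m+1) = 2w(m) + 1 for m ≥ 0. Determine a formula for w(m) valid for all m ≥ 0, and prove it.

Claim: w(m) = -2^{m+1} − 1.

Base case: w(0) = -3, and -2^{0+1} − 1 = -2 − 1 = -3.
Assume w(k) = -2^{k+1} − 1 for some k ≥ 0.
Then w(k+1) = 2w(k) + 1 = 2·(-2^{k+1} − 1) + 1 = -2^{k+2} − 2 + 1 = -2^{k+2} − 1.
So the formula holds for k+1, and by induction w(m) = -2^{m+1} − 1 for all m ≥ 0.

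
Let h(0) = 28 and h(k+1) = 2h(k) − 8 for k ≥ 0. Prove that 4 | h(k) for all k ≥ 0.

Base case: h(0) = 28 = 4·7, so 4 | h(0).
Assume 4 | h(r), so h(r) = 4t for some integer t.
Then h(r+1) = 2h(r) − 8 = 2·(4t) − 8 = 4(2t − 2), so 4 | h(r+1).
By induction, 4 | h(k) for all k ≥ 0.

4 | h(k)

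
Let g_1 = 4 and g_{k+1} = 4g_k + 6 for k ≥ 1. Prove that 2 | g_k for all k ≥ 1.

Base case: g_1 = 4 = 2·2, so 2 | g_1.
Assume 2 | g_r, so g_r = 2t for some integer t.
Then g_{r+1} = 4g_r + 6 = 4·(2t) + 6 = 2(4t + 3), so 2 | g_{r+1}.
Hence 2 | g_k for every k ≥ 1, by induction.

2 | g_k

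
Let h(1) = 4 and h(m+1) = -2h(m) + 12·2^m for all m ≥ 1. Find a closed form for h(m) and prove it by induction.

Claim: h(m) = (-2)^m + 3·2^m.

Base case: h(1) = 4, and (-2)^1 + 3·2^1 = -2 + 6 = 4.
Assume h(j) = (-2)^j + 3·2^j for some j ≥ 1.
Then h(j+1) = -2h(j) + 12·2^j = -2·((-2)^j + 3·2^j) + 12·2^j = (-2)^{j+1} − 6·2^j + 12·2^j = (-2)^{j+1} + 6·2^j = (-2)^{j+1} + 3·2^{j+1}.
This completes the inductive step, so h(m) = (-2)^m + 3·2^m for all m ≥ 1.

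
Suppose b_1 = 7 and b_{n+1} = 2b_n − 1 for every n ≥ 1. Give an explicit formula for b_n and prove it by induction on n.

Claim: b_n = 3·2^n + 1.

Base case: b_1 = 7, and 3·2^1 + 1 = 6 + 1 = 7.
Assume b_j = 3·2^j + 1 for some j ≥ 1.
Then b_{j+1} = 2b_j − 1 = 2·(3·2^j + 1) − 1 = 6·2^j + 2 − 1 = 3·2^{j+1} + 1.
By induction, b_n = 3·2^n + 1 for all n ≥ 1.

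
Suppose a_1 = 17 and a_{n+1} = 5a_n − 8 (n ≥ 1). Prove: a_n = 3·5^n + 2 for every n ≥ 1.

Base case: a_1 = 17, and 3·5^1 + 2 = 15 + 2 = 17.
Assume a_k = 3·5^k + 2 for some k ≥ 1.
Then a_{k+1} = 5a_k − 8 = 5·(3·5^k + 2) − 8 = 15·5^k + 10 − 8 = 3·5^{k+1} + 2.
Hence a_n = 3·5^n + 2 for every n ≥ 1, by induction.

a_n = 3·5^n + 2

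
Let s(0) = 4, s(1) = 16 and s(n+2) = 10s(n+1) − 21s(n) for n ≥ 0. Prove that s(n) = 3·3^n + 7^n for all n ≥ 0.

Base cases: s(0) = 4 and 3·3^0 + 7^0 = 4; s(1) = 16 and 3·3^1 + 7^1 = 16.
Assume s(j) = 3·3^j + 7^j for all 0 ≤ j ≤ r, where r ≥ 1.
Then s(r+1) = 10s(r) − 21s(r−1) = 10·(3·3^r + 7^r) − 21·(3·3^{r−1} + 7^{r−1}) = 3·(10·3 − 21)3^{r−1} + (10·7 − 21)7^{r−1} = 27·3^{r−1} + 49·7^{r−1} = 3·3^{r+1} + 7^{r+1}.
So the formula holds for r+1, and by strong induction s(n) = 3·3^n + 7^n for all n ≥ 0.

s(n) = 3·3^n + 7^n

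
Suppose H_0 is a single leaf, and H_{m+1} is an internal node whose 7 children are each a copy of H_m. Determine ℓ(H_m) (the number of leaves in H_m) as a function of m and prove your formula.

Claim: ℓ(H_m) = 7^m.

Base case: ℓ(H_0) = 1, and 7^0 = 1.
Assume ℓ(H_k) = 7^k.
Then ℓ(H_{k+1}) = 7·ℓ(H_k) = 7·7^k = 7^{k+1}.
Hence ℓ(H_m) = 7^m for every m ≥ 0, by induction.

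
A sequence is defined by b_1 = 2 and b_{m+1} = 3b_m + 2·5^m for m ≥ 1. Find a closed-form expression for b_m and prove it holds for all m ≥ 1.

Claim: b_m = -3^m + 5^m.

Base case: b_1 = 2, and -3^1 + 5^1 = -3 + 5 = 2.
Assume b_r = -3^r + 5^r for some r ≥ 1.
Then b_{r+1} = 3b_r + 2·5^r = 3·(-3^r + 5^r) + 2·5^r = -3^{r+1} + 3·5^r + 2·5^r = -3^{r+1} + 5·5^r = -3^{r+1} + 5^{r+1}.
Hence b_m = -3^m + 5^m for every m ≥ 1, by induction.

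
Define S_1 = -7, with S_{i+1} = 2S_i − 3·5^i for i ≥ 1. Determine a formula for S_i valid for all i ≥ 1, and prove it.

Claim: S_i = -2^i − 5^i.

Base case: S_1 = -7, and -2^1 − 5^1 = -2 − 5 = -7.
Assume S_j = -2^j − 5^j for some j ≥ 1.
Then S_{j+1} = 2S_j − 3·5^j = 2·(-2^j − 5^j) − 3·5^j = -2^{j+1} − 2·5^j − 3·5^j = -2^{j+1} − 5·5^j = -2^{j+1} − 5^{j+1}.
By induction, S_i = -2^i − 5^i for all i ≥ 1.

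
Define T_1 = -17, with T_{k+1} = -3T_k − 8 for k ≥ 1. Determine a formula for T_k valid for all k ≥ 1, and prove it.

Claim: T_k = 5·(-3)^k − 2.

Base case: T_1 = -17, and 5·(-3)^1 − 2 = -15 − 2 = -17.
Assume T_r = 5·(-3)^r − 2 for some r ≥ 1.
Then T_{r+1} = -3T_r − 8 = -3·(5·(-3)^r − 2) − 8 = -15·(-3)^r + 6 − 8 = 5·(-3)^{r+1} − 2.
Hence T_k = 5·(-3)^k − 2 for every k ≥ 1, by induction.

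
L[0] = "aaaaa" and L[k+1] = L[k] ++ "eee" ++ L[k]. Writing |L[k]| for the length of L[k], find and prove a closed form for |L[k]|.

Claim: |L[k]| = 2^{k+3} − 3.

Base case: |L[0]| = 5, and 2^{0+3} − 3 = 5.
Assume |L[r]| = 2^{r+3} − 3.
Then |L[r+1]| = |L[r]| + 3 + |L[r]| = 2|L[r]| + 3 = 2(2^{r+3} − 3) + 3 = 2^{r+1+3} − 6 + 3 = 2^{r+1+3} − 3.
This completes the inductive step, so |L[k]| = 2^{k+3} − 3 for all k ≥ 0.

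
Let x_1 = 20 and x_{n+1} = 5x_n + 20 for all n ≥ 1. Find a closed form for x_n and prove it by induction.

Claim: x_n = 5^{n+1} − 5.

Base case: x_1 = 20, and 5^{1+1} − 5 = 25 − 5 = 20.
Assume x_m = 5^{m+1} − 5 for some m ≥ 1.
Then x_{m+1} = 5x_m + 20 = 5·(5^{m+1} − 5) + 20 = 5^{m+2} − 25 + 20 = 5^{m+2} − 5.
So the formula holds for m+1, and by induction x_n = 5^{n+1} − 5 for all n ≥ 1.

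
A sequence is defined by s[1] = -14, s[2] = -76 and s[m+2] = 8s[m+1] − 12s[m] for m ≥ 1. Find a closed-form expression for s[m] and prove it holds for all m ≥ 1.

Claim: s[m] = -2^m − 2·6^m.

Base cases: s[1] = -14 and -2^1 − 2·6^1 = -14; s[2] = -76 and -2^2 − 2·6^2 = -76.
Assume s[j] = -2^j − 2·6^j for all 1 ≤ j ≤ r, where r ≥ 2.
Then s[r+1] = 8s[r] − 12s[r−1] = 8·(-2^r − 2·6^r) − 12·(-2^{r−1} − 2·6^{r−1}) = -(8·2 − 12)2^{r−1} − 2·(8·6 − 12)6^{r−1} = -4·2^{r−1} − 72·6^{r−1} = -2^{r+1} − 2·6^{r+1}.
So the formula holds for r+1, and by strong induction s[m] = -2^m − 2·6^m for all m ≥ 1.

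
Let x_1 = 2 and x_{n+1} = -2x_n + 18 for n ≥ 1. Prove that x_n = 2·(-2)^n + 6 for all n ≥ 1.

Base case: x_1 = 2, and 2·(-2)^1 + 6 = -4 + 6 = 2.
Assume x_r = 2·(-2)^r + 6 for some r ≥ 1.
Then x_{r+1} = -2x_r + 18 = -2·(2·(-2)^r + 6) + 18 = -4·(-2)^r − 12 + 18 = 2·(-2)^{r+1} + 6.
By induction, x_n = 2·(-2)^n + 6 for all n ≥ 1.

x_n = 2·(-2)^n + 6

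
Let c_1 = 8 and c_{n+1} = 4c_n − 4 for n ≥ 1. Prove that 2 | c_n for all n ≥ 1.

Base case: c_1 = 8 = 2·4, so 2 | c_1.
Assume 2 | c_k, so c_k = 2t for some integer t.
Then c_{k+1} = 4c_k − 4 = 4·(2t) − 4 = 2(4t − 2), so 2 | c_{k+1}.
So the property holds for k+1, and by induction 2 | c_n for all n ≥ 1.

2 | c_n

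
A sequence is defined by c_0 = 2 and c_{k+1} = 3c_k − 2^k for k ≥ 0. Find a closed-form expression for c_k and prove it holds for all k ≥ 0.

Claim: c_k = 3^k + 2^k.

Base case: c_0 = 2, and 3^0 + 2^0 = 1 + 1 = 2.
Assume c_r = 3^r + 2^r for some r ≥ 0.
Then c_{r+1} = 3c_r − 2^r = 3·(3^r + 2^r) − 2^r = 3^{r+1} + 3·2^r − 2^r = 3^{r+1} + 2·2^r = 3^{r+1} + 2^{r+1}.
By induction, c_k = 3^k + 2^k for all k ≥ 0.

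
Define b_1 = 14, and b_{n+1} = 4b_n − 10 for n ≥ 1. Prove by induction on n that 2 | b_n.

Base case: b_1 = 14 = 2·7, so 2 | b_1.
Assume 2 | b_k, so b_k = 2t for some integer t.
Then b_{k+1} = 4b_k − 10 = 4·(2t) − 10 = 2(4t − 5), so 2 | b_{k+1}.
Hence 2 | b_n for every n ≥ 1, by induction.

2 | b_n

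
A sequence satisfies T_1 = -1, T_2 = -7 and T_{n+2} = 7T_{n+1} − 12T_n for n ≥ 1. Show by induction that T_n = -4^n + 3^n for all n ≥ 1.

Base cases: T_1 = -1 and -4^1 + 3^1 = -1; T_2 = -7 and -4^2 + 3^2 = -7.
Assume T_j = -4^j + 3^j for all 1 ≤ j ≤ r, where r ≥ 2.
Then T_{r+1} = 7T_r − 12T_{r−1} = 7·(-4^r + 3^r) − 12·(-4^{r−1} + 3^{r−1}) = -(7·4 − 12)4^{r−1} + (7·3 − 12)3^{r−1} = -16·4^{r−1} + 9·3^{r−1} = -4^{r+1} + 3^{r+1}.
By strong induction, T_n = -4^n + 3^n for all n ≥ 1.

T_n = -4^n + 3^n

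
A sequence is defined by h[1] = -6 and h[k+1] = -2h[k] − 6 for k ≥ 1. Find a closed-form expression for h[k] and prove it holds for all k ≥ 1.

Claim: h[k] = 2·(-2)^k − 2.

Base case: h[1] = -6, and 2·(-2)^1 − 2 = -4 − 2 = -6.
Assume h[m] = 2·(-2)^m − 2 for some m ≥ 1.
Then h[m+1] = -2h[m] − 6 = -2·(2·(-2)^m − 2) − 6 = -4·(-2)^m + 4 − 6 = 2·(-2)^{m+1} − 2.
So the formula holds for m+1, and by induction h[k] = 2·(-2)^k − 2 for all k ≥ 1.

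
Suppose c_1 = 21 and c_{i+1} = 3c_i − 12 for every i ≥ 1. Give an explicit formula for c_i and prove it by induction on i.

Claim: c_i = 5·3^i + 6.

Base case: c_1 = 21, and 5·3^1 + 6 = 15 + 6 = 21.
Assume c_k = 5·3^k + 6 for some k ≥ 1.
Then c_{k+1} = 3c_k − 12 = 3·(5·3^k + 6) − 12 = 15·3^k + 18 − 12 = 5·3^{k+1} + 6.
Hence c_i = 5·3^i + 6 for every i ≥ 1, by induction.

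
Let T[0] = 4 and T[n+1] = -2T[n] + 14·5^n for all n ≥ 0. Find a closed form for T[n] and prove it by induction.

Claim: T[n] = 2·(-2)^n + 2·5^n.

Base case: T[0] = 4, and 2·(-2)^0 + 2·5^0 = 2 + 2 = 4.
Assume T[m] = 2·(-2)^m + 2·5^m for some m ≥ 0.
Then T[m+1] = -2T[m] + 14·5^m = -2·(2·(-2)^m + 2·5^m) + 14·5^m = 2·(-2)^{m+1} − 4·5^m + 14·5^m = 2·(-2)^{m+1} + 10·5^m = 2·(-2)^{m+1} + 2·5^{m+1}.
This completes the inductive step, so T[n] = 2·(-2)^n + 2·5^n for all n ≥ 0.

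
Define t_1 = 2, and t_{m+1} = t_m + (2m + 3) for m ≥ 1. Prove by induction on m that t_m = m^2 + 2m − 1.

Base case: t_1 = 2, and 1^2 + 2·1 − 1 = 2.
Assume t_k = k^2 + 2k − 1.
Then t_{k+1} = t_k + (2k + 3) = (k^2 + 2k − 1) + (2k + 3) = k^2 + 4k + 2,
and (k+1)^2 + 2·(k+1) − 1 = k^2 + 4k + 2.
By induction, t_m = m^2 + 2m − 1 for all m ≥ 1.

t_m = m^2 + 2m − 1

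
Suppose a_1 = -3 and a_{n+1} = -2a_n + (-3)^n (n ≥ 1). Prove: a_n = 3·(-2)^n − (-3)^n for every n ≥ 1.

Base case: a_1 = -3, and 3·(-2)^1 − (-3)^1 = -6 + 3 = -3.
Assume a_r = 3·(-2)^r − (-3)^r for some r ≥ 1.
Then a_{r+1} = -2a_r + (-3)^r = -2·(3·(-2)^r − (-3)^r) + (-3)^r = 3·(-2)^{r+1} + 2·(-3)^r + (-3)^r = 3·(-2)^{r+1} + 3·(-3)^r = 3·(-2)^{r+1} − (-3)^{r+1}.
This completes the inductive step, so a_n = 3·(-2)^n − (-3)^n for all n ≥ 1.

a_n = 3·(-2)^n − (-3)^n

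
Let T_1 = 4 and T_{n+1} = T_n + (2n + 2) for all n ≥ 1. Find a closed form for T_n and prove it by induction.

Claim: T_n = n^2 + n + 2.

Base case: T_1 = 4, and 1^2 + 1 + 2 = 4.
Assume T_k = k^2 + k + 2.
Then T_{k+1} = T_k + (2k + 2) = (k^2 + k + 2) + (2k + 2) = k^2 + 3k + 4,
and (k+1)^2 + (k+1) + 2 = k^2 + 3k + 4.
Hence T_n = n^2 + n + 2 for every n ≥ 1, by induction.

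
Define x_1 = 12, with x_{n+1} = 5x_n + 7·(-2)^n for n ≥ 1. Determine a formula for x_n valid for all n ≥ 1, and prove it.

Claim: x_n = 2·5^n − (-2)^n.

Base case: x_1 = 12, and 2·5^1 − (-2)^1 = 10 + 2 = 12.
Assume x_j = 2·5^j − (-2)^j for some j ≥ 1.
Then x_{j+1} = 5x_j + 7·(-2)^j = 5·(2·5^j − (-2)^j) + 7·(-2)^j = 2·5^{j+1} − 5·(-2)^j + 7·(-2)^j = 2·5^{j+1} + 2·(-2)^j = 2·5^{j+1} − (-2)^{j+1}.
Hence x_n = 2·5^n − (-2)^n for every n ≥ 1, by induction.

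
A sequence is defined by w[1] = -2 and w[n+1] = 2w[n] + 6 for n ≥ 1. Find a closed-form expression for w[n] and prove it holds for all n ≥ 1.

Claim: w[n] = 2^{n+1} − 6.

Base case: w[1] = -2, and 2^{1+1} − 6 = 4 − 6 = -2.
Assume w[k] = 2^{k+1} − 6 for some k ≥ 1.
Then w[k+1] = 2w[k] + 6 = 2·(2^{k+1} − 6) + 6 = 2^{k+2} − 12 + 6 = 2^{k+2} − 6.
Hence w[n] = 2^{n+1} − 6 for every n ≥ 1, by induction.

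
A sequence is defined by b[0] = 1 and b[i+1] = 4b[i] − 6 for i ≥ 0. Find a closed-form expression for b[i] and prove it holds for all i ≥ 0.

Claim: b[i] = -4^i + 2.

Base case: b[0] = 1, and -4^0 + 2 = -1 + 2 = 1.
Assume b[r] = -4^r + 2 for some r ≥ 0.
Then b[r+1] = 4b[r] − 6 = 4·(-4^r + 2) − 6 = -4^{r+1} + 8 − 6 = -4^{r+1} + 2.
This completes the inductive step, so b[i] = -4^i + 2 for all i ≥ 0.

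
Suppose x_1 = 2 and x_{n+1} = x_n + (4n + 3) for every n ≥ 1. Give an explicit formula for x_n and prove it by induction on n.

Claim: x_n = 2n^2 + n − 1.

Base case: x_1 = 2, and 2·1^2 + 1 − 1 = 2.
Assume x_m = 2m^2 + m − 1.
Then x_{m+1} = x_m + (4m + 3) = (2m^2 + m − 1) + (4m + 3) = 2m^2 + 5m + 2,
and 2·(m+1)^2 + (m+1) − 1 = 2m^2 + 5m + 2.
This completes the inductive step, so x_n = 2n^2 + n − 1 for all n ≥ 1.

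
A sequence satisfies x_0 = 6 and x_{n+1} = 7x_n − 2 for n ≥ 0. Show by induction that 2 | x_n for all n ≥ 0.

Base case: x_0 = 6 = 2·3, so 2 | x_0.
Assume 2 | x_r, so x_r = 2t for some integer t.
Then x_{r+1} = 7x_r − 2 = 7·(2t) − 2 = 2(7t − 1), so 2 | x_{r+1}.
Hence 2 | x_n for every n ≥ 0, by induction.

2 | x_n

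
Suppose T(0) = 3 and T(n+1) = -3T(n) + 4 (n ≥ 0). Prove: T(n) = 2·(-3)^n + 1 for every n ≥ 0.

Base case: T(0) = 3, and 2·(-3)^0 + 1 = 2 + 1 = 3.
Assume T(j) = 2·(-3)^j + 1 for some j ≥ 0.
Then T(j+1) = -3T(j) + 4 = -3·(2·(-3)^j + 1) + 4 = -6·(-3)^j − 3 + 4 = 2·(-3)^{j+1} + 1.
Hence T(n) = 2·(-3)^n + 1 for every n ≥ 0, by induction.

T(n) = 2·(-3)^n + 1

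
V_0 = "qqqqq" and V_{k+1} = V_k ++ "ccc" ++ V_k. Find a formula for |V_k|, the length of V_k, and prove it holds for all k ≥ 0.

Claim: |V_k| = 2^{k+3} − 3.

Base case: |V_0| = 5, and 2^{0+3} − 3 = 5.
Assume |V_j| = 2^{j+3} − 3.
Then |V_{j+1}| = |V_j| + 3 + |V_j| = 2|V_j| + 3 = 2(2^{j+3} − 3) + 3 = 2^{j+1+3} − 6 + 3 = 2^{j+1+3} − 3.
Hence |V_k| = 2^{k+3} − 3 for every k ≥ 0, by induction.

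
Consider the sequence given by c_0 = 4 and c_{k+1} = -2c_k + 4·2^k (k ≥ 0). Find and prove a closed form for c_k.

Claim: c_k = 3·(-2)^k + 2^k.

Base case: c_0 = 4, and 3·(-2)^0 + 2^0 = 3 + 1 = 4.
Assume c_j = 3·(-2)^j + 2^j for some j ≥ 0.
Then c_{j+1} = -2c_j + 4·2^j = -2·(3·(-2)^j + 2^j) + 4·2^j = 3·(-2)^{j+1} − 2·2^j + 4·2^j = 3·(-2)^{j+1} + 2·2^j = 3·(-2)^{j+1} + 2^{j+1}.
By induction, c_k = 3·(-2)^k + 2^k for all k ≥ 0.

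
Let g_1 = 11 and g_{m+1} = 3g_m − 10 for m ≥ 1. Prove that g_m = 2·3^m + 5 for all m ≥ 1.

Base case: g_1 = 11, and 2·3^1 + 5 = 6 + 5 = 11.
Assume g_k = 2·3^k + 5 for some k ≥ 1.
Then g_{k+1} = 3g_k − 10 = 3·(2·3^k + 5) − 10 = 6·3^k + 15 − 10 = 2·3^{k+1} + 5.
This completes the inductive step, so g_m = 2·3^m + 5 for all m ≥ 1.

g_m = 2·3^m + 5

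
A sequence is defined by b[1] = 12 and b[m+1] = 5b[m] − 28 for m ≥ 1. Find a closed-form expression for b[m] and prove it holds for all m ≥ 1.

Claim: b[m] = 5^m + 7.

Base case: b[1] = 12, and 5^1 + 7 = 5 + 7 = 12.
Assume b[k] = 5^k + 7 for some k ≥ 1.
Then b[k+1] = 5b[k] − 28 = 5·(5^k + 7) − 28 = 5^{k+1} + 35 − 28 = 5^{k+1} + 7.
By induction, b[m] = 5^m + 7 for all m ≥ 1.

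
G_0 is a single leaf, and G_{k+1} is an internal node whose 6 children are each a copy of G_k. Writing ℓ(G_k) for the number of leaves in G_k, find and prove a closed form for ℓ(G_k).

Claim: ℓ(G_k) = 6^k.

Base case: ℓ(G_0) = 1, and 6^0 = 1.
Assume ℓ(G_m) = 6^m.
Then ℓ(G_{m+1}) = 6·ℓ(G_m) = 6·6^m = 6^{m+1}.
By induction, ℓ(G_k) = 6^k for all k ≥ 0.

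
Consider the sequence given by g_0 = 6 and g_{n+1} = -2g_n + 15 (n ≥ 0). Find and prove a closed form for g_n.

Claim: g_n = (-2)^n + 5.

Base case: g_0 = 6, and (-2)^0 + 5 = 1 + 5 = 6.
Assume g_k = (-2)^k + 5 for some k ≥ 0.
Then g_{k+1} = -2g_k + 15 = -2·((-2)^k + 5) + 15 = -2·(-2)^k − 10 + 15 = (-2)^{k+1} + 5.
By induction, g_n = (-2)^n + 5 for all n ≥ 0.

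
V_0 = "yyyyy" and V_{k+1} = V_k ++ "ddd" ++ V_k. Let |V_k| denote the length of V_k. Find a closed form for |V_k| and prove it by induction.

Claim: |V_k| = 2^{k+3} − 3.

Base case: |V_0| = 5, and 2^{0+3} − 3 = 5.
Assume |V_m| = 2^{m+3} − 3.
Then |V_{m+1}| = |V_m| + 3 + |V_m| = 2|V_m| + 3 = 2(2^{m+3} − 3) + 3 = 2^{m+1+3} − 6 + 3 = 2^{m+1+3} − 3.
So the formula holds for m+1, and by induction |V_k| = 2^{k+3} − 3 for all k ≥ 0.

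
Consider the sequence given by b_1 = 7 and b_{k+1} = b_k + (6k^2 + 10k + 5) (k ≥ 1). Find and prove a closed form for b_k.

Claim: b_k = 2k^3 + 2k^2 + k + 2.

Base case: b_1 = 7, and 2·1^3 + 2·1^2 + 1 + 2 = 7.
Assume b_m = 2m^3 + 2m^2 + m + 2.
Then b_{m+1} = b_m + (6m^2 + 10m + 5) = (2m^3 + 2m^2 + m + 2) + (6m^2 + 10m + 5) = 2m^3 + 8m^2 + 11m + 7,
and 2·(m+1)^3 + 2·(m+1)^2 + (m+1) + 2 = 2m^3 + 8m^2 + 11m + 7.
By induction, b_k = 2k^3 + 2k^2 + k + 2 for all k ≥ 1.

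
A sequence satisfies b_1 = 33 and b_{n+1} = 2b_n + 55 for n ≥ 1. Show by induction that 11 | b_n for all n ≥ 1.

Base case: b_1 = 33 = 11·3, so 11 | b_1.
Assume 11 | b_k, so b_k = 11t for some integer t.
Then b_{k+1} = 2b_k + 55 = 2·(11t) + 55 = 11(2t + 5), so 11 | b_{k+1}.
So the property holds for k+1, and by induction 11 | b_n for all n ≥ 1.

11 | b_n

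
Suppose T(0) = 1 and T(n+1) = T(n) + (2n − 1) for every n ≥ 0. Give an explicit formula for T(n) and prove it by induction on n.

Claim: T(n) = n^2 − 2n + 1.

Base case: T(0) = 1, and 0^2 − 2·0 + 1 = 1.
Assume T(j) = j^2 − 2j + 1.
Then T(j+1) = T(j) + (2j − 1) = (j^2 − 2j + 1) + (2j − 1) = j^2,
and (j+1)^2 − 2·(j+1) + 1 = j^2.
By induction, T(n) = n^2 − 2n + 1 for all n ≥ 0.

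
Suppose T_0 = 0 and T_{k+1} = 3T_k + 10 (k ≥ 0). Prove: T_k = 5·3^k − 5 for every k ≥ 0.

Base case: T_0 = 0, and 5·3^0 − 5 = 5 − 5 = 0.
Assume T_j = 5·3^j − 5 for some j ≥ 0.
Then T_{j+1} = 3T_j + 10 = 3·(5·3^j − 5) + 10 = 15·3^j − 15 + 10 = 5·3^{j+1} − 5.
By induction, T_k = 5·3^k − 5 for all k ≥ 0.

T_k = 5·3^k − 5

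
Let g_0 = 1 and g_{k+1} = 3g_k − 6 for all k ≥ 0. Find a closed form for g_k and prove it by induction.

Claim: g_k = -2·3^k + 3.

Base case: g_0 = 1, and -2·3^0 + 3 = -2 + 3 = 1.
Assume g_r = -2·3^r + 3 for some r ≥ 0.
Then g_{r+1} = 3g_r − 6 = 3·(-2·3^r + 3) − 6 = -6·3^r + 9 − 6 = -2·3^{r+1} + 3.
This completes the inductive step, so g_k = -2·3^k + 3 for all k ≥ 0.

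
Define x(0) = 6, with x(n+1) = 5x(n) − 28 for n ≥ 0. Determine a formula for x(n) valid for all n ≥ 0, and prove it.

Claim: x(n) = -5^n + 7.

Base case: x(0) = 6, and -5^0 + 7 = -1 + 7 = 6.
Assume x(j) = -5^j + 7 for some j ≥ 0.
Then x(j+1) = 5x(j) − 28 = 5·(-5^j + 7) − 28 = -5^{j+1} + 35 − 28 = -5^{j+1} + 7.
So the formula holds for j+1, and by induction x(n) = -5^n + 7 for all n ≥ 0.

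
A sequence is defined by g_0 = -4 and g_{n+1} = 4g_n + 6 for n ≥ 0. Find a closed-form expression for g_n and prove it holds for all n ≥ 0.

Claim: g_n = -2·4^n − 2.

Base case: g_0 = -4, and -2·4^0 − 2 = -2 − 2 = -4.
Assume g_j = -2·4^j − 2 for some j ≥ 0.
Then g_{j+1} = 4g_j + 6 = 4·(-2·4^j − 2) + 6 = -8·4^j − 8 + 6 = -2·4^{j+1} − 2.
Hence g_n = -2·4^n − 2 for every n ≥ 0, by induction.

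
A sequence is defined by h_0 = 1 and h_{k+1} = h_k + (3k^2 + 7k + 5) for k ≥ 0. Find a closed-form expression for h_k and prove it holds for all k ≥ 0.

Claim: h_k = k^3 + 2k^2 + 2k + 1.

Base case: h_0 = 1, and 0^3 + 2·0^2 + 2·0 + 1 = 1.
Assume h_m = m^3 + 2m^2 + 2m + 1.
Then h_{m+1} = h_m + (3m^2 + 7m + 5) = (m^3 + 2m^2 + 2m + 1) + (3m^2 + 7m + 5) = m^3 + 5m^2 + 9m + 6,
and (m+1)^3 + 2·(m+1)^2 + 2·(m+1) + 1 = m^3 + 5m^2 + 9m + 6.
This completes the inductive step, so h_k = k^3 + 2k^2 + 2k + 1 for all k ≥ 0.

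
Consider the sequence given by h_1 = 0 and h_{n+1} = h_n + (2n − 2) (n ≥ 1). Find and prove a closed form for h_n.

Claim: h_n = n^2 − 3n + 2.

Base case: h_1 = 0, and 1^2 − 3·1 + 2 = 0.
Assume h_k = k^2 − 3k + 2.
Then h_{k+1} = h_k + (2k − 2) = (k^2 − 3k + 2) + (2k − 2) = k^2 − k,
and (k+1)^2 − 3·(k+1) + 2 = k^2 − k.
By induction, h_n = n^2 − 3n + 2 for all n ≥ 1.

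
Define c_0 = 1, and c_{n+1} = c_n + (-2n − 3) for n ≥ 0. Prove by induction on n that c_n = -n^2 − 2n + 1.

Base case: c_0 = 1, and -0^2 − 2·0 + 1 = 1.
Assume c_k = -k^2 − 2k + 1.
Then c_{k+1} = c_k + (-2k − 3) = (-k^2 − 2k + 1) + (-2k − 3) = -k^2 − 4k − 2,
and -(k+1)^2 − 2·(k+1) + 1 = -k^2 − 4k − 2.
This completes the inductive step, so c_n = -n^2 − 2n + 1 for all n ≥ 0.

c_n = -n^2 − 2n + 1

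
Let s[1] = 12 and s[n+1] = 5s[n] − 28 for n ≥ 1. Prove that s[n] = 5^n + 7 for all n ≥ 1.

Base case: s[1] = 12, and 5^1 + 7 = 5 + 7 = 12.
Assume s[m] = 5^m + 7 for some m ≥ 1.
Then s[m+1] = 5s[m] − 28 = 5·(5^m + 7) − 28 = 5^{m+1} + 35 − 28 = 5^{m+1} + 7.
By induction, s[n] = 5^n + 7 for all n ≥ 1.

s[n] = 5^n + 7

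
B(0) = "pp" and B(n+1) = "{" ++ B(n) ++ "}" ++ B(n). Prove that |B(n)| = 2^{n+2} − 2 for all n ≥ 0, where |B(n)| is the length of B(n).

Base case: |B(0)| = 2, and 2^{0+2} − 2 = 2.
Assume |B(m)| = 2^{m+2} − 2.
Then |B(m+1)| = 1 + |B(m)| + 1 + |B(m)| = 2|B(m)| + 2 = 2(2^{m+2} − 2) + 2 = 2^{m+3} − 4 + 2 = 2^{m+3} − 2.
This completes the inductive step, so |B(n)| = 2^{n+2} − 2 for all n ≥ 0.

|B(n)| = 2^{n+2} − 2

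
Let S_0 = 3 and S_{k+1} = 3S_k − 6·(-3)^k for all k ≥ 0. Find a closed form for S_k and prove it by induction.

Claim: S_k = 2·3^k + (-3)^k.

Base case: S_0 = 3, and 2·3^0 + (-3)^0 = 2 + 1 = 3.
Assume S_m = 2·3^m + (-3)^m for some m ≥ 0.
Then S_{m+1} = 3S_m − 6·(-3)^m = 3·(2·3^m + (-3)^m) − 6·(-3)^m = 2·3^{m+1} + 3·(-3)^m − 6·(-3)^m = 2·3^{m+1} − 3·(-3)^m = 2·3^{m+1} + (-3)^{m+1}.
By induction, S_k = 2·3^k + (-3)^k for all k ≥ 0.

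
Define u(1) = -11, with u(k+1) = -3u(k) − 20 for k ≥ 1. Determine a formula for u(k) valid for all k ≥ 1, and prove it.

Claim: u(k) = 2·(-3)^k − 5.

Base case: u(1) = -11, and 2·(-3)^1 − 5 = -6 − 5 = -11.
Assume u(m) = 2·(-3)^m − 5 for some m ≥ 1.
Then u(m+1) = -3u(m) − 20 = -3·(2·(-3)^m − 5) − 20 = -6·(-3)^m + 15 − 20 = 2·(-3)^{m+1} − 5.
By induction, u(k) = 2·(-3)^k − 5 for all k ≥ 1.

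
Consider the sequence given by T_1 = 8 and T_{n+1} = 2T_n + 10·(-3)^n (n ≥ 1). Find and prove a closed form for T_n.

Claim: T_n = 2^n − 2·(-3)^n.

Base case: T_1 = 8, and 2^1 − 2·(-3)^1 = 2 + 6 = 8.
Assume T_k = 2^k − 2·(-3)^k for some k ≥ 1.
Then T_{k+1} = 2T_k + 10·(-3)^k = 2·(2^k − 2·(-3)^k) + 10·(-3)^k = 2^{k+1} − 4·(-3)^k + 10·(-3)^k = 2^{k+1} + 6·(-3)^k = 2^{k+1} − 2·(-3)^{k+1}.
Hence T_n = 2^n − 2·(-3)^n for every n ≥ 1, by induction.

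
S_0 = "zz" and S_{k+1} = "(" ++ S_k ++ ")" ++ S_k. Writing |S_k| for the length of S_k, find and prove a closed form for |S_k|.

Claim: |S_k| = 2^{k+2} − 2.

Base case: |S_0| = 2, and 2^{0+2} − 2 = 2.
Assume |S_j| = 2^{j+2} − 2.
Then |S_{j+1}| = 1 + |S_j| + 1 + |S_j| = 2|S_j| + 2 = 2(2^{j+2} − 2) + 2 = 2^{j+3} − 4 + 2 = 2^{j+3} − 2.
So the formula holds for j+1, and by induction |S_k| = 2^{k+2} − 2 for all k ≥ 0.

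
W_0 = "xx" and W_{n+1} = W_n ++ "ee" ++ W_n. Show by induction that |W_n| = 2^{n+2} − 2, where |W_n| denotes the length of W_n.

Base case: |W_0| = 2, and 2^{0+2} − 2 = 2.
Assume |W_k| = 2^{k+2} − 2.
Then |W_{k+1}| = |W_k| + 2 + |W_k| = 2|W_k| + 2 = 2(2^{k+2} − 2) + 2 = 2^{k+3} − 4 + 2 = 2^{k+3} − 2.
So the formula holds for k+1, and by induction |W_n| = 2^{n+2} − 2 for all n ≥ 0.

|W_n| = 2^{n+2} − 2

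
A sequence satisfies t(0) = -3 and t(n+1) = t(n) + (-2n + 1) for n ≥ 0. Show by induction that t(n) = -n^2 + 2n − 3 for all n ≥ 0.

Base case: t(0) = -3, and -0^2 + 2·0 − 3 = -3.
Assume t(r) = -r^2 + 2r − 3.
Then t(r+1) = t(r) + (-2r + 1) = (-r^2 + 2r − 3) + (-2r + 1) = -r^2 − 2,
and -(r+1)^2 + 2·(r+1) − 3 = -r^2 − 2.
By induction, t(n) = -n^2 + 2n − 3 for all n ≥ 0.

t(n) = -n^2 + 2n − 3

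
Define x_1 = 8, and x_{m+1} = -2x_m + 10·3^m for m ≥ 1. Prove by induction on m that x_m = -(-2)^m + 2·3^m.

Base case: x_1 = 8, and -(-2)^1 + 2·3^1 = 2 + 6 = 8.
Assume x_r = -(-2)^r + 2·3^r for some r ≥ 1.
Then x_{r+1} = -2x_r + 10·3^r = -2·(-(-2)^r + 2·3^r) + 10·3^r = -(-2)^{r+1} − 4·3^r + 10·3^r = -(-2)^{r+1} + 6·3^r = -(-2)^{r+1} + 2·3^{r+1}.
Hence x_m = -(-2)^m + 2·3^m for every m ≥ 1, by induction.

x_m = -(-2)^m + 2·3^m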